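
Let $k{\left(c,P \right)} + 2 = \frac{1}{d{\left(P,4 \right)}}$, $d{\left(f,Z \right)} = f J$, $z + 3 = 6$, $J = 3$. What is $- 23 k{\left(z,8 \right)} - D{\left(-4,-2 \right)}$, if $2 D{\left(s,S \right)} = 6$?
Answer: $\frac{1009}{24} \approx 42.042$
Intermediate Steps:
$D{\left(s,S \right)} = 3$ ($D{\left(s,S \right)} = \frac{1}{2} \cdot 6 = 3$)
$z = 3$ ($z = -3 + 6 = 3$)
$d{\left(f,Z \right)} = 3 f$ ($d{\left(f,Z \right)} = f 3 = 3 f$)
$k{\left(c,P \right)} = -2 + \frac{1}{3 P}$
$- 23 k{\left(z,8 \right)} - D{\left(-4,-2 \right)} = - 23 \left(-2 + \frac{1}{3 \cdot 8}\right) - 3 = - 23 \left(-2 + \frac{1}{3} \cdot \frac{1}{8}\right) - 3 = - 23 \left(-2 + \frac{1}{24}\right) - 3 = \left(-23\right) \left(- \frac{47}{24}\right) - 3 = \frac{1081}{24} - 3 = \frac{1009}{24}$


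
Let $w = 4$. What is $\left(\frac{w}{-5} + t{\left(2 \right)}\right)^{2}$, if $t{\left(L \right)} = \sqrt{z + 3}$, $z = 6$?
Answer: $\frac{121}{25} \approx 4.84$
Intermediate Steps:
$t{\left(L \right)} = 3$ ($t{\left(L \right)} = \sqrt{6 + 3} = \sqrt{9} = 3$)
$\left(\frac{w}{-5} + t{\left(2 \right)}\right)^{2} = \left(\frac{4}{-5} + 3\right)^{2} = \left(4 \left(- \frac{1}{5}\right) + 3\right)^{2} = \left(- \frac{4}{5} + 3\right)^{2} = \left(\frac{11}{5}\right)^{2} = \frac{121}{25}$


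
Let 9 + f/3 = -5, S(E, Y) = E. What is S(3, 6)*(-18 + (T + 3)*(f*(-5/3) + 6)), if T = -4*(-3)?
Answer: 3366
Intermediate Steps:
T = 12
f = -42 (f = -27 + 3*(-5) = -27 - 15 = -42)
S(3, 6)*(-18 + (T + 3)*(f*(-5/3) + 6)) = 3*(-18 + (12 + 3)*(-(-210)/3 + 6)) = 3*(-18 + 15*(-(-210)/3 + 6)) = 3*(-18 + 15*(-42*(-5/3) + 6)) = 3*(-18 + 15*(70 + 6)) = 3*(-18 + 15*76) = 3*(-18 + 1140) = 3*1122 = 3366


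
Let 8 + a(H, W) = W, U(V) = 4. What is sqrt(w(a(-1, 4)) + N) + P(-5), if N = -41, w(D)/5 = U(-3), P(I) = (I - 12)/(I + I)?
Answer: 17/10 + I*sqrt(21) ≈ 1.7 + 4.5826*I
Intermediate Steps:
a(H, W) = -8 + W
P(I) = (-12 + I)/(2*I) (P(I) = (-12 + I)/((2*I)) = (-12 + I)*(1/(2*I)) = (-12 + I)/(2*I))
w(D) = 20 (w(D) = 5*4 = 20)
sqrt(w(a(-1, 4)) + N) + P(-5) = sqrt(20 - 41) + (1/2)*(-12 - 5)/(-5) = sqrt(-21) + (1/2)*(-1/5)*(-17) = I*sqrt(21) + 17/10 = 17/10 + I*sqrt(21)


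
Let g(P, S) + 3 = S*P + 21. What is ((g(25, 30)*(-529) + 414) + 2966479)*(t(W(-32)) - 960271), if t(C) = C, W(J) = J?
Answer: -2458972028163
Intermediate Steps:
g(P, S) = 18 + P*S (g(P, S) = -3 + (S*P + 21) = -3 + (P*S + 21) = -3 + (21 + P*S) = 18 + P*S)
((g(25, 30)*(-529) + 414) + 2966479)*(t(W(-32)) - 960271) = (((18 + 25*30)*(-529) + 414) + 2966479)*(-32 - 960271) = (((18 + 750)*(-529) + 414) + 2966479)*(-960303) = ((768*(-529) + 414) + 2966479)*(-960303) = ((-406272 + 414) + 2966479)*(-960303) = (-405858 + 2966479)*(-960303) = 2560621*(-960303) = -2458972028163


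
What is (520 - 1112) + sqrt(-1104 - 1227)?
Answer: -592 + 3*I*sqrt(259) ≈ -592.0 + 48.28*I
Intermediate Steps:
(520 - 1112) + sqrt(-1104 - 1227) = -592 + sqrt(-2331) = -592 + 3*I*sqrt(259)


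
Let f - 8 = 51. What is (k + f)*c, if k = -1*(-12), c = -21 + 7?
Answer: -994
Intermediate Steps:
f = 59 (f = 8 + 51 = 59)
c = -14
k = 12
(k + f)*c = (12 + 59)*(-14) = 71*(-14) = -994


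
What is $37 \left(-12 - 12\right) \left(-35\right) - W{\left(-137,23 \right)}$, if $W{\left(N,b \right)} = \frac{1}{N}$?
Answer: $\frac{4257961}{137} \approx 31080.0$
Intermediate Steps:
$37 \left(-12 - 12\right) \left(-35\right) - W{\left(-137,23 \right)} = 37 \left(-12 - 12\right) \left(-35\right) - \frac{1}{-137} = 37 \left(-24\right) \left(-35\right) - - \frac{1}{137} = \left(-888\right) \left(-35\right) + \frac{1}{137} = 31080 + \frac{1}{137} = \frac{4257961}{137}$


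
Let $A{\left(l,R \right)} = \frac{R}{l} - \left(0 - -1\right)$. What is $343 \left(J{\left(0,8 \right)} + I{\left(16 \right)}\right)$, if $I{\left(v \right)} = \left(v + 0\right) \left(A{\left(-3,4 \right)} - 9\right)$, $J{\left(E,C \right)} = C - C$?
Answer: $- \frac{186592}{3} \approx -62197.0$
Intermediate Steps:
$A{\left(l,R \right)} = -1 + \frac{R}{l}$ ($A{\left(l,R \right)} = \frac{R}{l} - \left(0 + 1\right) = \frac{R}{l} - 1 = -1 + \frac{R}{l}$)
$J{\left(E,C \right)} = 0$
$I{\left(v \right)} = - \frac{34 v}{3}$ ($I{\left(v \right)} = \left(v + 0\right) \left(\frac{4 - -3}{-3} - 9\right) = v \left(- \frac{4 + 3}{3} - 9\right) = v \left(\left(- \frac{1}{3}\right) 7 - 9\right) = v \left(- \frac{7}{3} - 9\right) = v \left(- \frac{34}{3}\right) = - \frac{34 v}{3}$)
$343 \left(J{\left(0,8 \right)} + I{\left(16 \right)}\right) = 343 \left(0 - \frac{544}{3}\right) = 343 \left(- \frac{544}{3}\right) = - \frac{186592}{3}$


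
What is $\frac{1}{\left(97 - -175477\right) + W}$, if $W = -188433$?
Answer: $- \frac{1}{12859} \approx -7.7767 \cdot 10^{-5}$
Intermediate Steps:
$\frac{1}{\left(97 - -175477\right) + W} = \frac{1}{\left(97 - -175477\right) - 188433} = \frac{1}{\left(97 + 175477\right) - 188433} = \frac{1}{175574 - 188433} = \frac{1}{-12859} = - \frac{1}{12859}$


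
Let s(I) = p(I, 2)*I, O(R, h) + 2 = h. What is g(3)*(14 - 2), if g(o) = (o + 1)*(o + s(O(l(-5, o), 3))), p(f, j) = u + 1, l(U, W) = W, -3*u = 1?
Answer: 176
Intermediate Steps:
u = -⅓ (u = -⅓*1 = -⅓ ≈ -0.33333)
O(R, h) = -2 + h
p(f, j) = ⅔ (p(f, j) = -⅓ + 1 = ⅔)
s(I) = 2*I/3
g(o) = (1 + o)*(⅔ + o) (g(o) = (o + 1)*(o + 2*(-2 + 3)/3) = (1 + o)*(o + (⅔)*1) = (1 + o)*(o + ⅔) = (1 + o)*(⅔ + o))
g(3)*(14 - 2) = (⅔ + 3² + (5/3)*3)*(14 - 2) = (⅔ + 9 + 5)*12 = (44/3)*12 = 176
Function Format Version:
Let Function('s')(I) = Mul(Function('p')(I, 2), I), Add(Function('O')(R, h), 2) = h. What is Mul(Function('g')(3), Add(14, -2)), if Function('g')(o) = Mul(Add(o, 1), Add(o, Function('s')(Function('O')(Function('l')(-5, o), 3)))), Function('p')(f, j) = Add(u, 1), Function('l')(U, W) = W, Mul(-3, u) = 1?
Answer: 176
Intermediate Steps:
u = Rational(-1, 3) (u = Mul(Rational(-1, 3), 1) = Rational(-1, 3) ≈ -0.33333)
Function('O')(R, h) = Add(-2, h)
Function('p')(f, j) = Rational(2, 3) (Function('p')(f, j) = Add(Rational(-1, 3), 1) = Rational(2, 3))
Function('s')(I) = Mul(Rational(2, 3), I)
Function('g')(o) = Mul(Add(1, o), Add(Rational(2, 3), o)) (Function('g')(o) = Mul(Add(o, 1), Add(o, Mul(Rational(2, 3), Add(-2, 3)))) = Mul(Add(1, o), Add(o, Mul(Rational(2, 3), 1))) = Mul(Add(1, o), Add(o, Rational(2, 3))) = Mul(Add(1, o), Add(Rational(2, 3), o)))
Mul(Function('g')(3), Add(14, -2)) = Mul(Add(Rational(2, 3), Pow(3, 2), Mul(Rational(5, 3), 3)), Add(14, -2)) = Mul(Add(Rational(2, 3), 9, 5), 12) = Mul(Rational(44, 3), 12) = 176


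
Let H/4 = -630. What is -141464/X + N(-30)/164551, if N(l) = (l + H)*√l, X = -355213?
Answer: 141464/355213 - 2550*I*√30/164551 ≈ 0.39825 - 0.084879*I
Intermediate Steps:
H = -2520 (H = 4*(-630) = -2520)
N(l) = √l*(-2520 + l) (N(l) = (l - 2520)*√l = (-2520 + l)*√l = √l*(-2520 + l))
-141464/X + N(-30)/164551 = -141464/(-355213) + (√(-30)*(-2520 - 30))/164551 = -141464*(-1/355213) + ((I*√30)*(-2550))*(1/164551) = 141464/355213 - 2550*I*√30*(1/164551) = 141464/355213 - 2550*I*√30/164551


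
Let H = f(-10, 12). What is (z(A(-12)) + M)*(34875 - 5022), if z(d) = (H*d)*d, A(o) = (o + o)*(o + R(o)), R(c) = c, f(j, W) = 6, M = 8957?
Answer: 59694446889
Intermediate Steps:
H = 6
A(o) = 4*o² (A(o) = (o + o)*(o + o) = (2*o)*(2*o) = 4*o²)
z(d) = 6*d² (z(d) = (6*d)*d = 6*d²)
(z(A(-12)) + M)*(34875 - 5022) = (6*(4*(-12)²)² + 8957)*(34875 - 5022) = (6*(4*144)² + 8957)*29853 = (6*576² + 8957)*29853 = (6*331776 + 8957)*29853 = (1990656 + 8957)*29853 = 1999613*29853 = 59694446889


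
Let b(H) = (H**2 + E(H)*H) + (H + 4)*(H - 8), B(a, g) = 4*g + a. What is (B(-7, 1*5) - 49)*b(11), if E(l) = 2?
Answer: -6768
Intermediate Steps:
B(a, g) = a + 4*g
b(H) = H**2 + 2*H + (-8 + H)*(4 + H) (b(H) = (H**2 + 2*H) + (H + 4)*(H - 8) = (H**2 + 2*H) + (4 + H)*(-8 + H) = (H**2 + 2*H) + (-8 + H)*(4 + H) = H**2 + 2*H + (-8 + H)*(4 + H))
(B(-7, 1*5) - 49)*b(11) = ((-7 + 4*(1*5)) - 49)*(-32 - 2*11 + 2*11**2) = ((-7 + 4*5) - 49)*(-32 - 22 + 2*121) = ((-7 + 20) - 49)*(-32 - 22 + 242) = (13 - 49)*188 = -36*188 = -6768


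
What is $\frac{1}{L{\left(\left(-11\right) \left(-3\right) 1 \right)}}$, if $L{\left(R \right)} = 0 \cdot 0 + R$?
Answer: $\frac{1}{33} \approx 0.030303$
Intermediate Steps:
$L{\left(R \right)} = R$ ($L{\left(R \right)} = 0 + R = R$)
$\frac{1}{L{\left(\left(-11\right) \left(-3\right) 1 \right)}} = \frac{1}{\left(-11\right) \left(-3\right) 1} = \frac{1}{33 \cdot 1} = \frac{1}{33}$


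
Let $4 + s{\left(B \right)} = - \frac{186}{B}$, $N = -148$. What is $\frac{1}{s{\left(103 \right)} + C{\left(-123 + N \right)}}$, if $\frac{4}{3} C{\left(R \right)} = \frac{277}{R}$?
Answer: $- \frac{111652}{733825} \approx -0.15215$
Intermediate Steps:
$C{\left(R \right)} = \frac{831}{4 R}$ ($C{\left(R \right)} = \frac{3 \frac{277}{R}}{4} = \frac{831}{4 R}$)
$s{\left(B \right)} = -4 - \frac{186}{B}$
$\frac{1}{s{\left(103 \right)} + C{\left(-123 + N \right)}} = \frac{1}{\left(-4 - \frac{186}{103}\right) + \frac{831}{4 \left(-123 - 148\right)}} = \frac{1}{\left(-4 - \frac{186}{103}\right) + \frac{831}{4 \left(-271\right)}} = \frac{1}{\left(-4 - \frac{186}{103}\right) + \frac{831}{4} \left(- \frac{1}{271}\right)} = \frac{1}{- \frac{598}{103} - \frac{831}{1084}} = \frac{1}{- \frac{733825}{111652}} = - \frac{111652}{733825}$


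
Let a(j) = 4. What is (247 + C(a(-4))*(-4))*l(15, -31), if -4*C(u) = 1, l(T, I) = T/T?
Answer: 248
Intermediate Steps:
l(T, I) = 1
C(u) = -¼ (C(u) = -¼*1 = -¼)
(247 + C(a(-4))*(-4))*l(15, -31) = (247 - ¼*(-4))*1 = (247 + 1)*1 = 248*1 = 248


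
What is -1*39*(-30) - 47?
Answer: 1123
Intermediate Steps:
-1*39*(-30) - 47 = -39*(-30) - 47 = 1170 - 47 = 1123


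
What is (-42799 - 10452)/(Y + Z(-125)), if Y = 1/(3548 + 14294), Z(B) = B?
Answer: 950104342/2230249 ≈ 426.01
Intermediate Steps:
Y = 1/17842 ≈ 5.6048e-5
(-42799 - 10452)/(Y + Z(-125)) = (-42799 - 10452)/(1/17842 - 125) = -53251/(-2230249/17842) = -53251*(-17842/2230249) = 950104342/2230249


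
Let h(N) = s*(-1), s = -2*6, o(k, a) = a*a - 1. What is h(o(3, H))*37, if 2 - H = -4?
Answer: 444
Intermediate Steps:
H = 6 (H = 2 - 1*(-4) = 2 + 4 = 6)
o(k, a) = -1 + a² (o(k, a) = a² - 1 = -1 + a²)
s = -12
h(N) = 12 (h(N) = -12*(-1) = 12)
h(o(3, H))*37 = 12*37 = 444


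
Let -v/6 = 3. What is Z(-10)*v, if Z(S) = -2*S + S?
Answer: -180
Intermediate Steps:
v = -18 (v = -6*3 = -18)
Z(S) = -S
Z(-10)*v = -1*(-10)*(-18) = 10*(-18) = -180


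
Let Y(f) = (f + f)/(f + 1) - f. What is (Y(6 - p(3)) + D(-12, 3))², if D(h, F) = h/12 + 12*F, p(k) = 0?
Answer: 46225/49 ≈ 943.37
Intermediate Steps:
D(h, F) = 12*F + h/12 (D(h, F) = h/12 + 12*F = 12*F + h/12)
Y(f) = -f + 2*f/(1 + f) (Y(f) = (2*f)/(1 + f) - f = 2*f/(1 + f) - f = -f + 2*f/(1 + f))
(Y(6 - p(3)) + D(-12, 3))² = ((6 - 1*0)*(1 - (6 - 1*0))/(1 + (6 - 1*0)) + (12*3 + (1/12)*(-12)))² = ((6 + 0)*(1 - (6 + 0))/(1 + (6 + 0)) + (36 - 1))² = (6*(1 - 1*6)/(1 + 6) + 35)² = (6*(1 - 6)/7 + 35)² = (6*(⅐)*(-5) + 35)² = (-30/7 + 35)² = (215/7)² = 46225/49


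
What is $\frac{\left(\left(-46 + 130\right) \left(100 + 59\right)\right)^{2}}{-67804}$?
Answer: $- \frac{44595684}{16951} \approx -2630.9$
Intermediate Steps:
$\frac{\left(\left(-46 + 130\right) \left(100 + 59\right)\right)^{2}}{-67804} = \left(84 \cdot 159\right)^{2} \left(- \frac{1}{67804}\right) = 13356^{2} \left(- \frac{1}{67804}\right) = 178382736 \left(- \frac{1}{67804}\right) = - \frac{44595684}{16951}$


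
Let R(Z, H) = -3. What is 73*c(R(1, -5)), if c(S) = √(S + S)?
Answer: 73*I*√6 ≈ 178.81*I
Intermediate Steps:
c(S) = √2*√S (c(S) = √(2*S) = √2*√S)
73*c(R(1, -5)) = 73*(√2*√(-3)) = 73*(√2*(I*√3)) = 73*(I*√6) = 73*I*√6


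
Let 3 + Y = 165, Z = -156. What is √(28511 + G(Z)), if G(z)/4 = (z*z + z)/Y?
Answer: √2357751/9 ≈ 170.61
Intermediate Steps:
Y = 162 (Y = -3 + 165 = 162)
G(z) = 2*z/81 + 2*z²/81 (G(z) = 4*((z*z + z)/162) = 4*((z² + z)*(1/162)) = 4*((z + z²)*(1/162)) = 4*(z/162 + z²/162) = 2*z/81 + 2*z²/81)
√(28511 + G(Z)) = √(28511 + (2/81)*(-156)*(1 - 156)) = √(28511 + (2/81)*(-156)*(-155)) = √(28511 + 16120/27) = √(785917/27) = √2357751/9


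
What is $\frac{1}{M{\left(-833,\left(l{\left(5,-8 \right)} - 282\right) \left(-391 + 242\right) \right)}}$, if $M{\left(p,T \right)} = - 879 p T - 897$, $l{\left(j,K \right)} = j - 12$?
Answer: $\frac{1}{31529564730} \approx 3.1716 \cdot 10^{-11}$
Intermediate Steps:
$l{\left(j,K \right)} = -12 + j$ ($l{\left(j,K \right)} = j - 12 = -12 + j$)
$M{\left(p,T \right)} = -897 - 879 T p$ ($M{\left(p,T \right)} = - 879 T p - 897 = -897 - 879 T p$)
$\frac{1}{M{\left(-833,\left(l{\left(5,-8 \right)} - 282\right) \left(-391 + 242\right) \right)}} = \frac{1}{-897 - 879 \left(\left(-12 + 5\right) - 282\right) \left(-391 + 242\right) \left(-833\right)} = \frac{1}{-897 - 879 \left(-7 - 282\right) \left(-149\right) \left(-833\right)} = \frac{1}{-897 - 879 \left(\left(-289\right) \left(-149\right)\right) \left(-833\right)} = \frac{1}{-897 - 37850619 \left(-833\right)} = \frac{1}{-897 + 31529565627} = \frac{1}{31529564730}$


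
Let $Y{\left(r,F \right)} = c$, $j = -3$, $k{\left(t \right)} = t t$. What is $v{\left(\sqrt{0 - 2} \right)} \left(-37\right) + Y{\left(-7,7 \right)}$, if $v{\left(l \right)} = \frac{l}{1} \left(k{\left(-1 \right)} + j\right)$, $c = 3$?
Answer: $3 + 74 i \sqrt{2} \approx 3.0 + 104.65 i$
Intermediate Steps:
$k{\left(t \right)} = t^{2}$
$Y{\left(r,F \right)} = 3$
$v{\left(l \right)} = - 2 l$ ($v{\left(l \right)} = \frac{l}{1} \left(\left(-1\right)^{2} - 3\right) = l 1 \left(1 - 3\right) = l \left(-2\right) = - 2 l$)
$v{\left(\sqrt{0 - 2} \right)} \left(-37\right) + Y{\left(-7,7 \right)} = - 2 \sqrt{0 - 2} \left(-37\right) + 3 = - 2 \sqrt{-2} \left(-37\right) + 3 = - 2 i \sqrt{2} \left(-37\right) + 3 = 74 i \sqrt{2} + 3 = 3 + 74 i \sqrt{2}$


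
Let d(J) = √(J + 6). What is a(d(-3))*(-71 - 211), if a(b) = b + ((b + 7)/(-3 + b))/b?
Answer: 470 + 94*√3 ≈ 632.81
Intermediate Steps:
d(J) = √(6 + J)
a(b) = b + (7 + b)/(b*(-3 + b)) (a(b) = b + ((7 + b)/(-3 + b))/b = b + (7 + b)/(b*(-3 + b)))
a(d(-3))*(-71 - 211) = ((7 + √(6 - 3) + (√(6 - 3))³ - 3*(√(6 - 3))²)/((√(6 - 3))*(-3 + √(6 - 3))))*(-71 - 211) = ((7 + √3 + (√3)³ - 3*(√3)²)/((√3)*(-3 + √3)))*(-282) = ((√3/3)*(7 + √3 + 3*√3 - 3*3)/(-3 + √3))*(-282) = ((√3/3)*(7 + √3 + 3*√3 - 9)/(-3 + √3))*(-282) = ((√3/3)*(-2 + 4*√3)/(-3 + √3))*(-282) = (√3*(-2 + 4*√3)/(3*(-3 + √3)))*(-282) = -94*√3*(-2 + 4*√3)/(-3 + √3)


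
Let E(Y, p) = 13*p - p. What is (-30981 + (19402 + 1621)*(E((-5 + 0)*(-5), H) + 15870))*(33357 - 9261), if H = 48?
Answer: 8330307122592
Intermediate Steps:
E(Y, p) = 12*p
(-30981 + (19402 + 1621)*(E((-5 + 0)*(-5), H) + 15870))*(33357 - 9261) = (-30981 + (19402 + 1621)*(12*48 + 15870))*(33357 - 9261) = (-30981 + 21023*(576 + 15870))*24096 = (-30981 + 21023*16446)*24096 = (-30981 + 345744258)*24096 = 345713277*24096 = 8330307122592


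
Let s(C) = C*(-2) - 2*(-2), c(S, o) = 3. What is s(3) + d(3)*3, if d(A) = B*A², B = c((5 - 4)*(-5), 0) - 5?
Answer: -56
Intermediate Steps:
B = -2 (B = 3 - 5 = -2)
s(C) = 4 - 2*C (s(C) = -2*C + 4 = 4 - 2*C)
d(A) = -2*A²
s(3) + d(3)*3 = (4 - 2*3) - 2*3²*3 = (4 - 6) - 2*9*3 = -2 - 18*3 = -2 - 54 = -56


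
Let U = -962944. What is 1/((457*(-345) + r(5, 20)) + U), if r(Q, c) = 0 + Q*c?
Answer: -1/1120509 ≈ -8.9245e-7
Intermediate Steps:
r(Q, c) = Q*c
1/((457*(-345) + r(5, 20)) + U) = 1/((457*(-345) + 5*20) - 962944) = 1/((-157665 + 100) - 962944) = 1/(-157565 - 962944) = 1/(-1120509) = -1/1120509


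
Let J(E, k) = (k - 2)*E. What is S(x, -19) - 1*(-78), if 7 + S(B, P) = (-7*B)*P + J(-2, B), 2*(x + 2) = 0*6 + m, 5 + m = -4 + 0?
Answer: -1553/2 ≈ -776.50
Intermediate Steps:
J(E, k) = E*(-2 + k) (J(E, k) = (-2 + k)*E = E*(-2 + k))
m = -9 (m = -5 + (-4 + 0) = -5 - 4 = -9)
x = -13/2 (x = -2 + (0*6 - 9)/2 = -2 + (0 - 9)/2 = -2 + (½)*(-9) = -2 - 9/2 = -13/2 ≈ -6.5000)
S(B, P) = -3 - 2*B - 7*B*P (S(B, P) = -7 + ((-7*B)*P - 2*(-2 + B)) = -7 + (-7*B*P + (4 - 2*B)) = -7 + (4 - 2*B - 7*B*P) = -3 - 2*B - 7*B*P)
S(x, -19) - 1*(-78) = (-3 - 2*(-13/2) - 7*(-13/2)*(-19)) - 1*(-78) = (-3 + 13 - 1729/2) + 78 = -1709/2 + 78 = -1553/2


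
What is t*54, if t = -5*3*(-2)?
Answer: 1620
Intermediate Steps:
t = 30 (t = -15*(-2) = 30)
t*54 = 30*54 = 1620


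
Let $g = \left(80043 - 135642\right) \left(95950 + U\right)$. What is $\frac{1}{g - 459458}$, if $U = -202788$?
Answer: $\frac{1}{5939626504} \approx 1.6836 \cdot 10^{-10}$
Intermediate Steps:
$g = 5940085962$ ($g = \left(80043 - 135642\right) \left(95950 - 202788\right) = \left(-55599\right) \left(-106838\right) = 5940085962$)
$\frac{1}{g - 459458} = \frac{1}{5940085962 - 459458} = \frac{1}{5939626504}$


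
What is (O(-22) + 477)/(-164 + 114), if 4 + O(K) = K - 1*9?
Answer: -221/25 ≈ -8.8400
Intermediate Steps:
O(K) = -13 + K (O(K) = -4 + (K - 1*9) = -4 + (K - 9) = -4 + (-9 + K) = -13 + K)
(O(-22) + 477)/(-164 + 114) = ((-13 - 22) + 477)/(-164 + 114) = (-35 + 477)/(-50) = 442*(-1/50) = -221/25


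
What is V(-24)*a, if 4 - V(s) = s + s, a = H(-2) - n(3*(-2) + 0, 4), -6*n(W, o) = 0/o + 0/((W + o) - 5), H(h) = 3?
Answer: 156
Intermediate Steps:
n(W, o) = 0 (n(W, o) = -(0/o + 0/((W + o) - 5))/6 = -(0 + 0/(-5 + W + o))/6 = -(0 + 0)/6 = -⅙*0 = 0)
a = 3 (a = 3 - 1*0 = 3 + 0 = 3)
V(s) = 4 - 2*s (V(s) = 4 - (s + s) = 4 - 2*s)
V(-24)*a = (4 - 2*(-24))*3 = (4 + 48)*3 = 52*3 = 156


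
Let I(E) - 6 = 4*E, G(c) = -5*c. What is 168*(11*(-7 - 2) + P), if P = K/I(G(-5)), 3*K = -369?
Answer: -891828/53 ≈ -16827.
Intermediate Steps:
K = -123 (K = (1/3)*(-369) = -123)
I(E) = 6 + 4*E
P = -123/106 (P = -123/(6 + 4*(-5*(-5))) = -123/(6 + 4*25) = -123/(6 + 100) = -123/106 ≈ -1.1604)
168*(11*(-7 - 2) + P) = 168*(11*(-7 - 2) - 123/106) = 168*(11*(-9) - 123/106) = 168*(-99 - 123/106) = 168*(-10617/106) = -891828/53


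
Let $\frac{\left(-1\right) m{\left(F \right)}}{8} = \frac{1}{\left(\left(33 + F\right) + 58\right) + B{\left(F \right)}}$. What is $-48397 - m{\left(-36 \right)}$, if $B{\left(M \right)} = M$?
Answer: $- \frac{919535}{19} \approx -48397.0$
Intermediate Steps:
$m{\left(F \right)} = - \frac{8}{91 + 2 F}$ ($m{\left(F \right)} = - \frac{8}{\left(\left(33 + F\right) + 58\right) + F} = - \frac{8}{\left(91 + F\right) + F} = - \frac{8}{91 + 2 F}$)
$-48397 - m{\left(-36 \right)} = -48397 - - \frac{8}{91 + 2 \left(-36\right)} = -48397 - - \frac{8}{91 - 72} = -48397 - - \frac{8}{19} = -48397 + \frac{8}{19} = - \frac{919535}{19}$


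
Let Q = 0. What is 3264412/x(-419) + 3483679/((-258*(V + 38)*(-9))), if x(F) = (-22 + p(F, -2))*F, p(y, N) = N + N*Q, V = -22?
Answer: 6512971277/15566688 ≈ 418.39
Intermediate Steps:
p(y, N) = N (p(y, N) = N + N*0 = N + 0 = N)
x(F) = -24*F (x(F) = (-22 - 2)*F = -24*F)
3264412/x(-419) + 3483679/((-258*(V + 38)*(-9))) = 3264412/((-24*(-419))) + 3483679/((-258*(-22 + 38)*(-9))) = 3264412/10056 + 3483679/((-4128*(-9))) = 3264412*(1/10056) + 3483679/((-258*(-144))) = 816103/2514 + 3483679/37152 = 6512971277/15566688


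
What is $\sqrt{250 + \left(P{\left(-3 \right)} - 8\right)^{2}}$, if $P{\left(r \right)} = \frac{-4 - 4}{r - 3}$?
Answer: $\frac{5 \sqrt{106}}{3} \approx 17.159$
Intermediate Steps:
$P{\left(r \right)} = - \frac{8}{-3 + r}$
$\sqrt{250 + \left(P{\left(-3 \right)} - 8\right)^{2}} = \sqrt{250 + \left(- \frac{8}{-3 - 3} - 8\right)^{2}} = \sqrt{250 + \left(- \frac{8}{-6} - 8\right)^{2}} = \sqrt{250 + \left(\left(-8\right) \left(- \frac{1}{6}\right) - 8\right)^{2}} = \sqrt{250 + \left(\frac{4}{3} - 8\right)^{2}} = \sqrt{250 + \left(- \frac{20}{3}\right)^{2}} = \sqrt{250 + \frac{400}{9}} = \sqrt{\frac{2650}{9}} = \frac{5 \sqrt{106}}{3}$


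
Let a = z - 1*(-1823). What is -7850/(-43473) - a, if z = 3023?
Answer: -210662308/43473 ≈ -4845.8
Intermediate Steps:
a = 4846 (a = 3023 - 1*(-1823) = 3023 + 1823 = 4846)
-7850/(-43473) - a = -7850/(-43473) - 1*4846 = -7850*(-1)/43473 - 4846 = -1*(-7850/43473) - 4846 = 7850/43473 - 4846 = -210662308/43473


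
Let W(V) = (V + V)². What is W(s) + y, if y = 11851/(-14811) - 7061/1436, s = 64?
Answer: 348343078357/21268596 ≈ 16378.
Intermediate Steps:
y = -121598507/21268596 (y = 11851*(-1/14811) - 7061*1/1436 = -11851/14811 - 7061/1436 = -121598507/21268596 ≈ -5.7173)
W(V) = 4*V² (W(V) = (2*V)² = 4*V²)
W(s) + y = 4*64² - 121598507/21268596 = 4*4096 - 121598507/21268596 = 16384 - 121598507/21268596 = 348343078357/21268596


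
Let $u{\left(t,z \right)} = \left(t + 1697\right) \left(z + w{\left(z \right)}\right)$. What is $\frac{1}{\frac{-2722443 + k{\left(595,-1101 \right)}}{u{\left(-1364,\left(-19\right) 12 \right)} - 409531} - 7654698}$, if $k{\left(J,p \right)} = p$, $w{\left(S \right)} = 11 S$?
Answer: $- \frac{1320619}{10108936894518} \approx -1.3064 \cdot 10^{-7}$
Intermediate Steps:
$u{\left(t,z \right)} = 12 z \left(1697 + t\right)$ ($u{\left(t,z \right)} = \left(t + 1697\right) \left(z + 11 z\right) = \left(1697 + t\right) 12 z = 12 z \left(1697 + t\right)$)
$\frac{1}{\frac{-2722443 + k{\left(595,-1101 \right)}}{u{\left(-1364,\left(-19\right) 12 \right)} - 409531} - 7654698} = \frac{1}{\frac{-2722443 - 1101}{12 \left(\left(-19\right) 12\right) \left(1697 - 1364\right) - 409531} - 7654698} = \frac{1}{- \frac{2723544}{12 \left(-228\right) 333 - 409531} - 7654698} = \frac{1}{- \frac{2723544}{-911088 - 409531} - 7654698} = \frac{1}{- \frac{2723544}{-1320619} - 7654698} = \frac{1}{\left(-2723544\right) \left(- \frac{1}{1320619}\right) - 7654698} = \frac{1}{\frac{2723544}{1320619} - 7654698} = \frac{1}{- \frac{10108936894518}{1320619}} = - \frac{1320619}{10108936894518}$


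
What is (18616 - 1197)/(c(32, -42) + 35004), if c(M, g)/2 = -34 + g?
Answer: 17419/34852 ≈ 0.49980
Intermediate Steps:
c(M, g) = -68 + 2*g (c(M, g) = 2*(-34 + g) = -68 + 2*g)
(18616 - 1197)/(c(32, -42) + 35004) = (18616 - 1197)/((-68 + 2*(-42)) + 35004) = 17419/((-68 - 84) + 35004) = 17419/(-152 + 35004) = 17419/34852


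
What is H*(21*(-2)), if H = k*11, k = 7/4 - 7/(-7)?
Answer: -2541/2 ≈ -1270.5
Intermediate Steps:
k = 11/4 (k = 7*(1/4) - 7*(-1/7) = 7/4 + 1 = 11/4 ≈ 2.7500)
H = 121/4 (H = (11/4)*11 = 121/4 ≈ 30.250)
H*(21*(-2)) = 121*(21*(-2))/4 = (121/4)*(-42) = -2541/2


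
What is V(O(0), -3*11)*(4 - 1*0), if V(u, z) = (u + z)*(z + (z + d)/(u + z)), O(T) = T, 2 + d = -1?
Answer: 4212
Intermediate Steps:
d = -3 (d = -2 - 1 = -3)
V(u, z) = (u + z)*(z + (-3 + z)/(u + z)) (V(u, z) = (u + z)*(z + (z - 3)/(u + z)) = (u + z)*(z + (-3 + z)/(u + z)))
V(O(0), -3*11)*(4 - 1*0) = (-3 - 3*11 + (-3*11)**2 + 0*(-3*11))*(4 - 1*0) = (-3 - 33 + (-33)**2 + 0*(-33))*(4 + 0) = (-3 - 33 + 1089 + 0)*4 = 1053*4 = 4212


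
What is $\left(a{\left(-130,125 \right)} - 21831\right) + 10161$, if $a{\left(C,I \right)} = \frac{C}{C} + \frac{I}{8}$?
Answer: $- \frac{93227}{8} \approx -11653.0$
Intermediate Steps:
$a{\left(C,I \right)} = 1 + \frac{I}{8}$ ($a{\left(C,I \right)} = 1 + I \frac{1}{8} = 1 + \frac{I}{8}$)
$\left(a{\left(-130,125 \right)} - 21831\right) + 10161 = \left(\left(1 + \frac{1}{8} \cdot 125\right) - 21831\right) + 10161 = \left(\left(1 + \frac{125}{8}\right) - 21831\right) + 10161 = \left(\frac{133}{8} - 21831\right) + 10161 = - \frac{174515}{8} + 10161 = - \frac{93227}{8}$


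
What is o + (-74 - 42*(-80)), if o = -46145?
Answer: -42859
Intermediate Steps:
o + (-74 - 42*(-80)) = -46145 + (-74 - 42*(-80)) = -46145 + (-74 + 3360) = -46145 + 3286 = -42859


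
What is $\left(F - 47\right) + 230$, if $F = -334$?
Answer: $-151$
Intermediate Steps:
$\left(F - 47\right) + 230 = \left(-334 - 47\right) + 230 = -381 + 230 = -151$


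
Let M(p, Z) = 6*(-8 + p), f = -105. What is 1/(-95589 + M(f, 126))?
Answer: -1/96267 ≈ -1.0388e-5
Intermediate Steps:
M(p, Z) = -48 + 6*p
1/(-95589 + M(f, 126)) = 1/(-95589 + (-48 + 6*(-105))) = 1/(-95589 + (-48 - 630)) = 1/(-95589 - 678) = 1/(-96267) = -1/96267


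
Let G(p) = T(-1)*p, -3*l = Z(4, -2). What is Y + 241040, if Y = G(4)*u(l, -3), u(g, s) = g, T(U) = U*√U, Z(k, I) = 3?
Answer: 241040 + 4*I ≈ 2.4104e+5 + 4.0*I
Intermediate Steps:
l = -1 (l = -⅓*3 = -1)
T(U) = U^(3/2)
G(p) = -I*p (G(p) = (-1)^(3/2)*p = (-I)*p = -I*p)
Y = 4*I (Y = -1*I*4*(-1) = -4*I*(-1) = 4*I ≈ 4.0*I)
Y + 241040 = 4*I + 241040 = 241040 + 4*I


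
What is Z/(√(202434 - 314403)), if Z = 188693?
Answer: -188693*I*√12441/37323 ≈ -563.91*I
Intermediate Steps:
Z/(√(202434 - 314403)) = 188693/(√(202434 - 314403)) = 188693/(√(-111969)) = 188693/((3*I*√12441)) = 188693*(-I*√12441/37323) = -188693*I*√12441/37323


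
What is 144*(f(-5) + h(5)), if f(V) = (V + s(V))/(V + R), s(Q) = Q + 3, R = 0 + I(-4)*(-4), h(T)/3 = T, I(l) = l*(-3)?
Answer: 115488/53 ≈ 2179.0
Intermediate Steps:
I(l) = -3*l
h(T) = 3*T
R = -48 (R = 0 - 3*(-4)*(-4) = 0 + 12*(-4) = 0 - 48 = -48)
s(Q) = 3 + Q
f(V) = (3 + 2*V)/(-48 + V) (f(V) = (V + (3 + V))/(V - 48) = (3 + 2*V)/(-48 + V))
144*(f(-5) + h(5)) = 144*((3 + 2*(-5))/(-48 - 5) + 3*5) = 144*((3 - 10)/(-53) + 15) = 144*(-1/53*(-7) + 15) = 144*(7/53 + 15) = 144*(802/53) = 115488/53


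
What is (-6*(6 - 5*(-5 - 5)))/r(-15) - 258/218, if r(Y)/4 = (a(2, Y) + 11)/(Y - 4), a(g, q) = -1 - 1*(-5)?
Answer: 57343/545 ≈ 105.22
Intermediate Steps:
a(g, q) = 4 (a(g, q) = -1 + 5 = 4)
r(Y) = 60/(-4 + Y) (r(Y) = 4*((4 + 11)/(Y - 4)) = 4*(15/(-4 + Y)) = 60/(-4 + Y))
(-6*(6 - 5*(-5 - 5)))/r(-15) - 258/218 = (-6*(6 - 5*(-5 - 5)))/((60/(-4 - 15))) - 258/218 = (-6*(6 - 5*(-10)))/((60/(-19))) - 258*1/218 = (-6*(6 + 50))/((60*(-1/19))) - 129/109 = (-6*56)/(-60/19) - 129/109 = -336*(-19/60) - 129/109 = 532/5 - 129/109 = 57343/545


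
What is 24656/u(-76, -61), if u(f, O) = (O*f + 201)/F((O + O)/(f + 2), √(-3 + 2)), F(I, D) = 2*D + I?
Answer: 1504016/178969 + 49312*I/4837 ≈ 8.4038 + 10.195*I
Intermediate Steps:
F(I, D) = I + 2*D
u(f, O) = (201 + O*f)/(2*I + 2*O/(2 + f)) (u(f, O) = (O*f + 201)/((O + O)/(f + 2) + 2*√(-3 + 2)) = (201 + O*f)/((2*O)/(2 + f) + 2*√(-1)) = (201 + O*f)/(2*O/(2 + f) + 2*I) = (201 + O*f)/(2*I + 2*O/(2 + f)))
24656/u(-76, -61) = 24656/(((2 - 76)*(201 - 61*(-76))/(2*(-61 + I*(2 - 76))))) = 24656/(((½)*(-74)*(201 + 4636)/(-61 + I*(-74)))) = 24656/(((½)*(-74)*4837/(-61 - 74*I))) = 24656/(((½)*((-61 + 74*I)/9197)*(-74)*4837)) = 24656/(10917109/9197 - 13243706*I/9197) = 24656*(9197*(10917109/9197 + 13243706*I/9197)/32029902961) = 226761232*(10917109/9197 + 13243706*I/9197)/32029902961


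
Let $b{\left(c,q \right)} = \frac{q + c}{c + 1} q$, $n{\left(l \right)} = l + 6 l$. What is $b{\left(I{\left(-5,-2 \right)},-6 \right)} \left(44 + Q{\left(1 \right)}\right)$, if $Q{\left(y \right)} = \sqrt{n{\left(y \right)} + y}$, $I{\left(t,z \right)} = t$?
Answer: $-726 - 33 \sqrt{2} \approx -772.67$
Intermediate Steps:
$n{\left(l \right)} = 7 l$
$Q{\left(y \right)} = 2 \sqrt{2} \sqrt{y}$ ($Q{\left(y \right)} = \sqrt{7 y + y} = \sqrt{8 y} = 2 \sqrt{2} \sqrt{y}$)
$b{\left(c,q \right)} = \frac{q \left(c + q\right)}{1 + c}$ ($b{\left(c,q \right)} = \frac{c + q}{1 + c} q = \frac{q \left(c + q\right)}{1 + c}$)
$b{\left(I{\left(-5,-2 \right)},-6 \right)} \left(44 + Q{\left(1 \right)}\right) = - \frac{6 \left(-5 - 6\right)}{1 - 5} \left(44 + 2 \sqrt{2} \sqrt{1}\right) = \left(-6\right) \frac{1}{-4} \left(-11\right) \left(44 + 2 \sqrt{2} \cdot 1\right) = \left(-6\right) \left(- \frac{1}{4}\right) \left(-11\right) \left(44 + 2 \sqrt{2}\right) = - \frac{33 \left(44 + 2 \sqrt{2}\right)}{2} = -726 - 33 \sqrt{2}$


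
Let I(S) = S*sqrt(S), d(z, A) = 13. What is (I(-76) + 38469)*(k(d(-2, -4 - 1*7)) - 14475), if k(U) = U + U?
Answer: -555838581 + 2196248*I*sqrt(19) ≈ -5.5584e+8 + 9.5732e+6*I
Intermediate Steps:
k(U) = 2*U
I(S) = S**(3/2)
(I(-76) + 38469)*(k(d(-2, -4 - 1*7)) - 14475) = ((-76)**(3/2) + 38469)*(2*13 - 14475) = (-152*I*sqrt(19) + 38469)*(26 - 14475) = (38469 - 152*I*sqrt(19))*(-14449) = -555838581 + 2196248*I*sqrt(19)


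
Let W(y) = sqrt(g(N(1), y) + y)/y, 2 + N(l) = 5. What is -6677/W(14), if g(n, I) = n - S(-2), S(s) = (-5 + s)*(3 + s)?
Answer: -46739*sqrt(6)/6 ≈ -19081.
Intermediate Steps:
N(l) = 3 (N(l) = -2 + 5 = 3)
g(n, I) = 7 + n (g(n, I) = n - (-15 + (-2)**2 - 2*(-2)) = n - (-15 + 4 + 4) = n - 1*(-7) = n + 7 = 7 + n)
W(y) = sqrt(10 + y)/y (W(y) = sqrt((7 + 3) + y)/y = sqrt(10 + y)/y)
-6677/W(14) = -6677*14/sqrt(10 + 14) = -6677*7*sqrt(6)/6 = -46739*sqrt(6)/6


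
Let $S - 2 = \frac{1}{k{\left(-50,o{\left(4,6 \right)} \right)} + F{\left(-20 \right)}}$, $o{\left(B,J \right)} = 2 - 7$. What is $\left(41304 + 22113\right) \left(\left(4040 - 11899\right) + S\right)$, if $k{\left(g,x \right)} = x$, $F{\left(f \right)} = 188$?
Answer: $- \frac{30394288370}{61} \approx -4.9827 \cdot 10^{8}$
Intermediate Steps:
$o{\left(B,J \right)} = -5$
$S = \frac{367}{183}$ ($S = 2 + \frac{1}{-5 + 188} = 2 + \frac{1}{183} = \frac{367}{183} \approx 2.0055$)
$\left(41304 + 22113\right) \left(\left(4040 - 11899\right) + S\right) = \left(41304 + 22113\right) \left(\left(4040 - 11899\right) + \frac{367}{183}\right) = 63417 \left(-7859 + \frac{367}{183}\right) = 63417 \left(- \frac{1437830}{183}\right) = - \frac{30394288370}{61}$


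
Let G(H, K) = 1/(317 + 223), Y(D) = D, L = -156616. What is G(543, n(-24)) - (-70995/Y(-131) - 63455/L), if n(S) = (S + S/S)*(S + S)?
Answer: -1502175716701/2769753960 ≈ -542.35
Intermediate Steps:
n(S) = 2*S*(1 + S) (n(S) = (S + 1)*(2*S) = (1 + S)*(2*S) = 2*S*(1 + S))
G(H, K) = 1/540
G(543, n(-24)) - (-70995/Y(-131) - 63455/L) = 1/540 - (-70995/(-131) - 63455/(-156616)) = 1/540 - (-70995*(-1/131) - 63455*(-1/156616)) = 1/540 - (70995/131 + 63455/156616) = 1/540 - 1*11127265525/20516696 = 1/540 - 11127265525/20516696 = -1502175716701/2769753960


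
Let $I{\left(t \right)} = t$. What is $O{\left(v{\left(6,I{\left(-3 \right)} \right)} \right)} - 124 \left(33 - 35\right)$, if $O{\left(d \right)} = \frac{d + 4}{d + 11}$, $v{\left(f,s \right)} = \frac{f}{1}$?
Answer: $\frac{4226}{17} \approx 248.59$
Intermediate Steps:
$v{\left(f,s \right)} = f$ ($v{\left(f,s \right)} = f 1 = f$)
$O{\left(d \right)} = \frac{4 + d}{11 + d}$
$O{\left(v{\left(6,I{\left(-3 \right)} \right)} \right)} - 124 \left(33 - 35\right) = \frac{4 + 6}{11 + 6} - 124 \left(33 - 35\right) = \frac{1}{17} \cdot 10 - 124 \left(33 - 35\right) = \frac{1}{17} \cdot 10 - -248 = \frac{10}{17} + 248 = \frac{4226}{17}$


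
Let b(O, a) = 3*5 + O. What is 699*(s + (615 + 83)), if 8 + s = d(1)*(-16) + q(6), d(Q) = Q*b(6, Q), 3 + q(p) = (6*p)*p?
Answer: 396333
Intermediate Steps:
b(O, a) = 15 + O
q(p) = -3 + 6*p² (q(p) = -3 + (6*p)*p = -3 + 6*p²)
d(Q) = 21*Q (d(Q) = Q*(15 + 6) = Q*21 = 21*Q)
s = -131 (s = -8 + ((21*1)*(-16) + (-3 + 6*6²)) = -8 + (21*(-16) + (-3 + 6*36)) = -8 + (-336 + (-3 + 216)) = -8 + (-336 + 213) = -8 - 123 = -131)
699*(s + (615 + 83)) = 699*(-131 + (615 + 83)) = 699*(-131 + 698) = 699*567 = 396333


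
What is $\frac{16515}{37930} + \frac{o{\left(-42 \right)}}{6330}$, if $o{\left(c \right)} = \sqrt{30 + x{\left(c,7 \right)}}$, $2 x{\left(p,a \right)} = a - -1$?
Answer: $\frac{3303}{7586} + \frac{\sqrt{34}}{6330} \approx 0.43633$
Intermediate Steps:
$x{\left(p,a \right)} = \frac{1}{2} + \frac{a}{2}$ ($x{\left(p,a \right)} = \frac{a - -1}{2} = \frac{a + 1}{2} = \frac{1 + a}{2} = \frac{1}{2} + \frac{a}{2}$)
$o{\left(c \right)} = \sqrt{34}$ ($o{\left(c \right)} = \sqrt{30 + \left(\frac{1}{2} + \frac{1}{2} \cdot 7\right)} = \sqrt{30 + \left(\frac{1}{2} + \frac{7}{2}\right)} = \sqrt{30 + 4} = \sqrt{34}$)
$\frac{16515}{37930} + \frac{o{\left(-42 \right)}}{6330} = \frac{16515}{37930} + \frac{\sqrt{34}}{6330} = 16515 \cdot \frac{1}{37930} + \sqrt{34} \cdot \frac{1}{6330} = \frac{3303}{7586} + \frac{\sqrt{34}}{6330}$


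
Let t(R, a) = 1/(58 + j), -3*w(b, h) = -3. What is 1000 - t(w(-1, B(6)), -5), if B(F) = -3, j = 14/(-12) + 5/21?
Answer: 798986/799 ≈ 999.98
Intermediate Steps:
j = -13/14 (j = 14*(-1/12) + 5*(1/21) = -7/6 + 5/21 = -13/14 ≈ -0.92857)
w(b, h) = 1 (w(b, h) = -⅓*(-3) = 1)
t(R, a) = 14/799 (t(R, a) = 1/(58 - 13/14) = 1/(799/14) = 14/799)
1000 - t(w(-1, B(6)), -5) = 1000 - 1*14/799 = 1000 - 14/799 = 798986/799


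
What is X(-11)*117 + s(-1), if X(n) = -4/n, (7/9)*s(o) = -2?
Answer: 3078/77 ≈ 39.974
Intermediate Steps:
s(o) = -18/7 (s(o) = (9/7)*(-2) = -18/7)
X(-11)*117 + s(-1) = -4/(-11)*117 - 18/7 = -4*(-1/11)*117 - 18/7 = (4/11)*117 - 18/7 = 468/11 - 18/7 = 3078/77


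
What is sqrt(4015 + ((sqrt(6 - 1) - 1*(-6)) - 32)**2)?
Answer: 2*sqrt(1174 - 13*sqrt(5)) ≈ 67.674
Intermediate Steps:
sqrt(4015 + ((sqrt(6 - 1) - 1*(-6)) - 32)**2) = sqrt(4015 + ((sqrt(5) + 6) - 32)**2) = sqrt(4015 + ((6 + sqrt(5)) - 32)**2) = sqrt(4015 + (-26 + sqrt(5))**2)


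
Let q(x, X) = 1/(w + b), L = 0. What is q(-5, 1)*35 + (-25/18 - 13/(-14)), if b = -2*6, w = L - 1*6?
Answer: -101/42 ≈ -2.4048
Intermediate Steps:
w = -6 (w = 0 - 1*6 = 0 - 6 = -6)
b = -12
q(x, X) = -1/18 (q(x, X) = 1/(-6 - 12) = 1/(-18) = -1/18)
q(-5, 1)*35 + (-25/18 - 13/(-14)) = -1/18*35 + (-25/18 - 13/(-14)) = -35/18 + (-25*1/18 - 13*(-1/14)) = -35/18 + (-25/18 + 13/14) = -35/18 - 29/63 = -101/42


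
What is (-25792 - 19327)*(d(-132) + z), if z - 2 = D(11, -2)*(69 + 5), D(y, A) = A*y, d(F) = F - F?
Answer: 73363494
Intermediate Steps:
d(F) = 0
z = -1626 (z = 2 + (-2*11)*(69 + 5) = 2 - 22*74 = 2 - 1628 = -1626)
(-25792 - 19327)*(d(-132) + z) = (-25792 - 19327)*(0 - 1626) = -45119*(-1626) = 73363494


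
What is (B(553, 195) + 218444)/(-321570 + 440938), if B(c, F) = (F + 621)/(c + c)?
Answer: 30199985/16502626 ≈ 1.8300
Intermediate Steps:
B(c, F) = (621 + F)/(2*c) (B(c, F) = (621 + F)/((2*c)) = (621 + F)*(1/(2*c)) = (621 + F)/(2*c))
(B(553, 195) + 218444)/(-321570 + 440938) = ((½)*(621 + 195)/553 + 218444)/(-321570 + 440938) = ((½)*(1/553)*816 + 218444)/119368 = (408/553 + 218444)*(1/119368) = (120799940/553)*(1/119368) = 30199985/16502626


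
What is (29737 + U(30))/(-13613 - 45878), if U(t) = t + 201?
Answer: -29968/59491 ≈ -0.50374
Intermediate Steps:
U(t) = 201 + t
(29737 + U(30))/(-13613 - 45878) = (29737 + (201 + 30))/(-13613 - 45878) = (29737 + 231)/(-59491) = 29968*(-1/59491) = -29968/59491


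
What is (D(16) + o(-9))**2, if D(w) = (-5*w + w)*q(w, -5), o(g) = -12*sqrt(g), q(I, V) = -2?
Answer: 15088 - 9216*I ≈ 15088.0 - 9216.0*I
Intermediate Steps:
D(w) = 8*w (D(w) = (-5*w + w)*(-2) = -4*w*(-2) = 8*w)
(D(16) + o(-9))**2 = (8*16 - 36*I)**2 = (128 - 36*I)**2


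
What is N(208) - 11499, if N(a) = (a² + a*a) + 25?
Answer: 75054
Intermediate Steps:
N(a) = 25 + 2*a² (N(a) = (a² + a²) + 25 = 2*a² + 25 = 25 + 2*a²)
N(208) - 11499 = (25 + 2*208²) - 11499 = (25 + 2*43264) - 11499 = (25 + 86528) - 11499 = 86553 - 11499 = 75054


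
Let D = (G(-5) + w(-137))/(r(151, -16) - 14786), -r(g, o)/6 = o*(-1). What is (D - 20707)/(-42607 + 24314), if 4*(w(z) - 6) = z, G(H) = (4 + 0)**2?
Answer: 176092321/155563672 ≈ 1.1320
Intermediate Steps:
G(H) = 16 (G(H) = 4**2 = 16)
w(z) = 6 + z/4
r(g, o) = 6*o (r(g, o) = -6*o*(-1) = -(-6)*o = 6*o)
D = 7/8504 (D = (16 + (6 + (1/4)*(-137)))/(6*(-16) - 14786) = (16 + (6 - 137/4))/(-96 - 14786) = (16 - 113/4)/(-14882) = -49/4*(-1/14882) = 7/8504 ≈ 0.00082314)
(D - 20707)/(-42607 + 24314) = (7/8504 - 20707)/(-42607 + 24314) = -176092321/8504/(-18293) = -176092321/8504*(-1/18293) = 176092321/155563672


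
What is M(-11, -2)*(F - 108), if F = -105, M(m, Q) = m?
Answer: 2343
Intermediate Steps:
M(-11, -2)*(F - 108) = -11*(-105 - 108) = -11*(-213) = 2343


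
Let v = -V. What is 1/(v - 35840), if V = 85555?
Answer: -1/121395 ≈ -8.2376e-6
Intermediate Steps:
v = -85555 (v = -1*85555 = -85555)
1/(v - 35840) = 1/(-85555 - 35840) = 1/(-121395) = -1/121395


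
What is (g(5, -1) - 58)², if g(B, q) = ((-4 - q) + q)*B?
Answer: 6084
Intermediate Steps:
g(B, q) = -4*B
(g(5, -1) - 58)² = (-4*5 - 58)² = (-20 - 58)² = (-78)² = 6084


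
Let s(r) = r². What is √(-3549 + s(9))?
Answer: 34*I*√3 ≈ 58.89*I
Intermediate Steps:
√(-3549 + s(9)) = √(-3549 + 9²) = √(-3549 + 81) = √(-3468) = 34*I*√3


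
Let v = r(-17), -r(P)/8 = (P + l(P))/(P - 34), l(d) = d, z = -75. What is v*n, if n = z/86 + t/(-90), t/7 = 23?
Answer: 82384/5805 ≈ 14.192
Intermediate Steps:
t = 161 (t = 7*23 = 161)
r(P) = -16*P/(-34 + P) (r(P) = -8*(P + P)/(P - 34) = -8*2*P/(-34 + P) = -16*P/(-34 + P))
n = -5149/1935 (n = -75/86 + 161/(-90) = -75*1/86 + 161*(-1/90) = -75/86 - 161/90 = -5149/1935 ≈ -2.6610)
v = -16/3 (v = -16*(-17)/(-34 - 17) = -16*(-17)/(-51) = -16*(-17)*(-1/51) = -16/3 ≈ -5.3333)
v*n = -16/3*(-5149/1935) = 82384/5805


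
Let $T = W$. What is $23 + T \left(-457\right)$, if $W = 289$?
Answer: $-132050$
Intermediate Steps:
$T = 289$
$23 + T \left(-457\right) = 23 + 289 \left(-457\right) = 23 - 132073 = -132050$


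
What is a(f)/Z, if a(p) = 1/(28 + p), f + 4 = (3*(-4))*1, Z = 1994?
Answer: 1/23928 ≈ 4.1792e-5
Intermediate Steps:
f = -16 (f = -4 + (3*(-4))*1 = -4 - 12*1 = -4 - 12 = -16)
a(f)/Z = 1/((28 - 16)*1994) = (1/1994)/12 = (1/12)*(1/1994) = 1/23928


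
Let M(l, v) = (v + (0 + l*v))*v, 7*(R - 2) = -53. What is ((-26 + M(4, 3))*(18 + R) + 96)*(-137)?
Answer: -318525/7 ≈ -45504.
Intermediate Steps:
R = -39/7 (R = 2 + (⅐)*(-53) = 2 - 53/7 = -39/7 ≈ -5.5714)
M(l, v) = v*(v + l*v) (M(l, v) = (v + l*v)*v = v*(v + l*v))
((-26 + M(4, 3))*(18 + R) + 96)*(-137) = ((-26 + 3²*(1 + 4))*(18 - 39/7) + 96)*(-137) = ((-26 + 9*5)*(87/7) + 96)*(-137) = ((-26 + 45)*(87/7) + 96)*(-137) = (19*(87/7) + 96)*(-137) = (1653/7 + 96)*(-137) = (2325/7)*(-137) = -318525/7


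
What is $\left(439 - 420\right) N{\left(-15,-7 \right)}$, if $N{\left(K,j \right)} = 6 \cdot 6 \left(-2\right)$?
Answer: $-1368$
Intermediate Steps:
$N{\left(K,j \right)} = -72$ ($N{\left(K,j \right)} = 36 \left(-2\right) = -72$)
$\left(439 - 420\right) N{\left(-15,-7 \right)} = \left(439 - 420\right) \left(-72\right) = 19 \left(-72\right) = -1368$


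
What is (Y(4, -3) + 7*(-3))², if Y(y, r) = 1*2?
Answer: 361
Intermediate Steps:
Y(y, r) = 2
(Y(4, -3) + 7*(-3))² = (2 + 7*(-3))² = (2 - 21)² = (-19)² = 361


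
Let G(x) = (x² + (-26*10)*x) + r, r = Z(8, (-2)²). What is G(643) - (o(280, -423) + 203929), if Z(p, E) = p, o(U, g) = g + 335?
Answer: 42436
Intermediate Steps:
o(U, g) = 335 + g
r = 8
G(x) = 8 + x² - 260*x (G(x) = (x² + (-26*10)*x) + 8 = (x² - 260*x) + 8 = 8 + x² - 260*x)
G(643) - (o(280, -423) + 203929) = (8 + 643² - 260*643) - ((335 - 423) + 203929) = (8 + 413449 - 167180) - (-88 + 203929) = 246277 - 1*203841 = 246277 - 203841 = 42436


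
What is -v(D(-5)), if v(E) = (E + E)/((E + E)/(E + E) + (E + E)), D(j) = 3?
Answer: -6/7 ≈ -0.85714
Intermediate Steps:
v(E) = 2*E/(1 + 2*E) (v(E) = (2*E)/((2*E)/((2*E)) + 2*E) = (2*E)/((2*E)*(1/(2*E)) + 2*E) = (2*E)/(1 + 2*E) = 2*E/(1 + 2*E))
-v(D(-5)) = -2*3/(1 + 2*3) = -2*3/(1 + 6) = -2*3/7 = -1*6/7 = -6/7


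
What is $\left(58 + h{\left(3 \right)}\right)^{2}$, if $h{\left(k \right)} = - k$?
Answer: $3025$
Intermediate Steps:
$\left(58 + h{\left(3 \right)}\right)^{2} = \left(58 - 3\right)^{2} = 55^{2} = 3025$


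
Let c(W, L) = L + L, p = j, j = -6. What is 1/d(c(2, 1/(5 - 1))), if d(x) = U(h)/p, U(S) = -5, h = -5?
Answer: 6/5 ≈ 1.2000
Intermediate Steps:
p = -6
c(W, L) = 2*L
d(x) = ⅚ (d(x) = -5/(-6) = -5*(-⅙) = ⅚)
1/d(c(2, 1/(5 - 1))) = 1/(⅚) = 6/5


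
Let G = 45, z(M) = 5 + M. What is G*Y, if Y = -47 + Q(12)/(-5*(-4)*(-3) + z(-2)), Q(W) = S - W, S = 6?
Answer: -40095/19 ≈ -2110.3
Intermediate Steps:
Q(W) = 6 - W
Y = -891/19 (Y = -47 + (6 - 1*12)/(-5*(-4)*(-3) + (5 - 2)) = -47 + (6 - 12)/(20*(-3) + 3) = -47 - 6/(-60 + 3) = -47 - 6/(-57) = -47 - 6*(-1/57) = -47 + 2/19 = -891/19 ≈ -46.895)
G*Y = 45*(-891/19) = -40095/19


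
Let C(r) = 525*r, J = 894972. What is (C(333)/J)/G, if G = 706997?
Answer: 58275/210914173028 ≈ 2.7630e-7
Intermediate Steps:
(C(333)/J)/G = ((525*333)/894972)/706997 = (174825*(1/894972))*(1/706997) = (58275/298324)*(1/706997) = 58275/210914173028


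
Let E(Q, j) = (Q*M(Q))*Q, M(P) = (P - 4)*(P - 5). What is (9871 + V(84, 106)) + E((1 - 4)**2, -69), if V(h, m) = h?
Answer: 11575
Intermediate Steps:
M(P) = (-5 + P)*(-4 + P) (M(P) = (-4 + P)*(-5 + P) = (-5 + P)*(-4 + P))
E(Q, j) = Q**2*(20 + Q**2 - 9*Q) (E(Q, j) = (Q*(20 + Q**2 - 9*Q))*Q = Q**2*(20 + Q**2 - 9*Q))
(9871 + V(84, 106)) + E((1 - 4)**2, -69) = (9871 + 84) + ((1 - 4)**2)**2*(20 + ((1 - 4)**2)**2 - 9*(1 - 4)**2) = 9955 + ((-3)**2)**2*(20 + ((-3)**2)**2 - 9*(-3)**2) = 9955 + 9**2*(20 + 9**2 - 9*9) = 9955 + 81*(20 + 81 - 81) = 9955 + 81*20 = 9955 + 1620 = 11575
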